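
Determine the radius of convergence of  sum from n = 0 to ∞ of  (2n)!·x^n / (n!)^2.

R = 1/4

By the ratio test, |a_{n+1}/a_n| = (2n+1)·(2n+2)/(n+1)² → 4.
The series converges when 4 · |x| < 1, giving R = 1/4.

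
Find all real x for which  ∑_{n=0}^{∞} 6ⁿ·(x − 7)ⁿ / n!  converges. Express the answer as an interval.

Ratio test: |a_{n+1}/a_n| = 6 · 1/(n+1) → 0 as n → ∞.
The limit is 0, so the series converges for all x; R = ∞.

(−∞, ∞)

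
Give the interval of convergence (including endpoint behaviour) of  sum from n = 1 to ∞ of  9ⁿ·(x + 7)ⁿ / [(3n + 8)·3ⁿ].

Ratio test: |a_{n+1}/a_n| = [(3n + 8)/(3(n+1) + 8)] · 9/3 → 3 as n → ∞.
Hence the series converges for |x + 7| < 1/(3) = 1/3, so the radius of convergence is 1/3.
Endpoint x = -20/3: the terms are asymptotic to a nonzero constant times 1/n, so the series diverges by limit comparison with Σ 1/n.
Endpoint x = -22/3: convergence follows from the alternating series test (terms decrease monotonically to 0).

[-22/3, -20/3)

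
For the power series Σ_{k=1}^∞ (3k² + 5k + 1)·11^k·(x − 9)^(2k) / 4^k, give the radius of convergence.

Apply the ratio test: |a_{k+1}| / |a_k| = [(3(k+1)² + 5(k+1) + 1)/(3k² + 5k + 1)] · 11/4, which tends to 11/4 as k → ∞.
Writing y = (x − 9)², the series in y has radius 4/11, so |x − 9| < √(4/11) and R = 2√11/11.

R = 2√11/11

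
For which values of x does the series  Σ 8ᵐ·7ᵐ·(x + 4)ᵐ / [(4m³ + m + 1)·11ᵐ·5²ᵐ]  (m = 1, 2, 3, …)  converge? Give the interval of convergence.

[-499/56, 51/56]

Ratio test: |a_{m+1}/a_m| = [(4m³ + m + 1)/(4(m+1)³ + (m+1) + 1)] · 8·7/(11·25) → 56/275 as m → ∞.
Convergence for |x + 4| · 56/275 < 1, i.e. |x + 4| < 275/56. So R = 275/56.
Check x = 51/56: the series is dominated by a constant times Σ 1/m³, which converges (p = 3 > 1).
Check x = -499/56: absolute convergence follows by limit comparison with Σ 1/m³.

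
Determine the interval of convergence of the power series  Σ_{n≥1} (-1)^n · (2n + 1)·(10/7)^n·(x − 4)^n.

(33/10, 47/10)

Ratio test: |a_{n+1}/a_n| = [(2(n+1) + 1)/(2n + 1)] · 10/7 → 10/7 as n → ∞.
The series converges when 10/7 · |x − 4| < 1, giving R = 7/10.
Endpoint x = 47/10: the terms do not tend to 0, so the series diverges.
When x = 33/10, the n-th term does not approach 0; divergence by the term test.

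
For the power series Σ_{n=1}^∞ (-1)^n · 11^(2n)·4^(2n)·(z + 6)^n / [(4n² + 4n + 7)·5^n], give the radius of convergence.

The ratio of consecutive coefficients is [(4n² + 4n + 7)/(4(n+1)² + 4(n+1) + 7)] · 121·16/5 → 1936/5.
Thus R = 1/(1936/5) = 5/1936.

R = 5/1936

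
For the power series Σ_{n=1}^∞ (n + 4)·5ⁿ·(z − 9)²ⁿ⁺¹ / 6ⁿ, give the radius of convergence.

The ratio of consecutive coefficients is [((n+1) + 4)/(n + 4)] · 5/6 → 5/6.
Writing y = (z − 9)², the series in y has radius 6/5, so |z − 9| < √(6/5) and R = √30/5.

R = √30/5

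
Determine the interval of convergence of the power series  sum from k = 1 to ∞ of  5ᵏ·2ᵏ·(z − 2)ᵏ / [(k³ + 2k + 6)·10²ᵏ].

The ratio of consecutive coefficients is [(k³ + 2k + 6)/((k+1)³ + 2(k+1) + 6)] · 5·2/100 → 1/10.
Hence the series converges for |z − 2| < 1/(1/10) = 10, so the radius of convergence is 10.
At z = 12: the terms are on the order of 1/k³, so the series converges absolutely by comparison with the p-series (p = 3 > 1).
Check z = -8: absolute convergence follows by limit comparison with Σ 1/k³.

[-8, 12]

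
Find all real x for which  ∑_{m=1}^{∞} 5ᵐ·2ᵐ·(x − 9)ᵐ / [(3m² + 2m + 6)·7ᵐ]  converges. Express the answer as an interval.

The ratio of consecutive coefficients is [(3m² + 2m + 6)/(3(m+1)² + 2(m+1) + 6)] · 5·2/7 → 10/7.
Hence the series converges for |x − 9| < 1/(10/7) = 7/10, so the radius of convergence is 7/10.
At x = 97/10: the series is dominated by a constant times Σ 1/m², which converges (p = 2 > 1).
At x = 83/10: the series is dominated by a constant times Σ 1/m², which converges (p = 2 > 1).

[83/10, 97/10]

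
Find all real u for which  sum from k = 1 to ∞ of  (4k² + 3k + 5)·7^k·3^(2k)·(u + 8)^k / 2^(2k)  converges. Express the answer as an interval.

(-508/63, -500/63)

Apply the ratio test: |a_{k+1}| / |a_k| = [(4(k+1)² + 3(k+1) + 5)/(4k² + 3k + 5)] · 7·9/4, which tends to 63/4 as k → ∞.
The series converges when 63/4 · |u + 8| < 1, giving R = 4/63.
When u = -500/63, the terms do not tend to 0, so the series diverges.
At u = -508/63: the terms do not tend to 0, so the series diverges.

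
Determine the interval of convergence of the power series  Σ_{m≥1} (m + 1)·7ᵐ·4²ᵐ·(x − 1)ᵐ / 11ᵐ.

(101/112, 123/112)

Apply the ratio test: |a_{m+1}| / |a_m| = [((m+1) + 1)/(m + 1)] · 7·16/11, which tends to 112/11 as m → ∞.
Convergence for |x − 1| · 112/11 < 1, i.e. |x − 1| < 11/112. So R = 11/112.
When x = 123/112, the m-th term does not approach 0; divergence by the term test.
At x = 101/112: the terms have absolute value of order m, which does not tend to 0, so the series diverges by the divergence test.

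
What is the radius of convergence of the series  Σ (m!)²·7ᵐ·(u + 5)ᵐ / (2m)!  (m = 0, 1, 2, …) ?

By the ratio test, |a_{m+1}/a_m| = (m+1)²/[(2m+1)·(2m+2)] · 7 → 7/4.
Thus R = 1/(7/4) = 4/7.

R = 4/7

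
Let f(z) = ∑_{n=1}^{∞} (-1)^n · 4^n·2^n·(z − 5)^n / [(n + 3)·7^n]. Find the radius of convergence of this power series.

R = 7/8

By the ratio test, |a_{n+1}/a_n| = [(n + 3)/((n+1) + 3)] · 4·2/7 → 8/7.
Hence the series converges for |z − 5| < 1/(8/7) = 7/8, so the radius of convergence is 7/8.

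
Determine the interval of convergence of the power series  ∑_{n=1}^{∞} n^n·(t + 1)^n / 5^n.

{-1}

Applying the root test, |a_n|^(1/n) = n/5 → ∞.
The root grows without bound, so R = 0 (convergence only at t = -1).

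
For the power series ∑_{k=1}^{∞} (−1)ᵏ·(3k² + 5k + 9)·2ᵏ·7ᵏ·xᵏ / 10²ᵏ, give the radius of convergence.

Ratio test: |a_{k+1}/a_k| = [(3(k+1)² + 5(k+1) + 9)/(3k² + 5k + 9)] · 2·7/100 → 7/50 as k → ∞.
The series converges when 7/50 · |x| < 1, giving R = 50/7.

R = 50/7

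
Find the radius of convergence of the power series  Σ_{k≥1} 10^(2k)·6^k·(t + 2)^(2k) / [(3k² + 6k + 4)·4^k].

Ratio test: |a_{k+1}/a_k| = [(3k² + 6k + 4)/(3(k+1)² + 6(k+1) + 4)] · 100·6/4 → 150 as k → ∞.
Since the exponent of (t + 2) increases by 2 each term, convergence requires |t + 2|² < 1/150, hence R = √6/30.

R = √6/30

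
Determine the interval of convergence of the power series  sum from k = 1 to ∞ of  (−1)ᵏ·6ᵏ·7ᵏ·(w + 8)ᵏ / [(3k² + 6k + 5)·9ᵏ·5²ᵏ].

By the ratio test, |a_{k+1}/a_k| = [(3k² + 6k + 5)/(3(k+1)² + 6(k+1) + 5)] · 6·7/(9·25) → 14/75.
Thus R = 1/(14/75) = 75/14.
Endpoint w = -37/14: absolute convergence follows by limit comparison with Σ 1/k².
When w = -187/14, the terms are on the order of 1/k², so the series converges absolutely by comparison with the p-series (p = 2 > 1).

[-187/14, -37/14]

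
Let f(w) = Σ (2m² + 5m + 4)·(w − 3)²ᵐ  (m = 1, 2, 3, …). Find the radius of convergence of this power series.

Apply the ratio test: |a_{m+1}| / |a_m| = (2(m+1)² + 5(m+1) + 4)/(2m² + 5m + 4), which tends to 1 as m → ∞.
Successive powers of (w − 3) differ by 2, so the series converges when |w − 3|² · 1 < 1, i.e. |w − 3| < √(1) = 1. So R = 1.

R = 1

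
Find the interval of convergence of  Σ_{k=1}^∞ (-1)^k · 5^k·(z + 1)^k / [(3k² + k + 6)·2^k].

By the ratio test, |a_{k+1}/a_k| = [(3k² + k + 6)/(3(k+1)² + (k+1) + 6)] · 5/2 → 5/2.
Convergence for |z + 1| · 5/2 < 1, i.e. |z + 1| < 2/5. So R = 2/5.
Endpoint z = -3/5: the series is dominated by a constant times Σ 1/k², which converges (p = 2 > 1).
Check z = -7/5: the terms are on the order of 1/k², so the series converges absolutely by comparison with the p-series (p = 2 > 1).

[-7/5, -3/5]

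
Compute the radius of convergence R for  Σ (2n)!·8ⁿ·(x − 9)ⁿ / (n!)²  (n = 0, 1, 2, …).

R = 1/32

The ratio of consecutive coefficients is (2n+1)·(2n+2)/(n+1)² · 8 → 32.
Convergence for |x − 9| · 32 < 1, i.e. |x − 9| < 1/32. So R = 1/32.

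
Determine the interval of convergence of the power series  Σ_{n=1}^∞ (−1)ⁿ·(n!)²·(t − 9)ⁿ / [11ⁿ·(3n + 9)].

{9}

By the ratio test, |a_{n+1}/a_n| = (n+1)² · 1/11 · (3n + 9)/(3(n+1) + 9) → ∞.
Since the ratio → ∞, the series diverges for every t ≠ 9, and R = 0.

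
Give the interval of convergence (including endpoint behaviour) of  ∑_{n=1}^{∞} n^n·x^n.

{0}

By the Cauchy root test, |a_n|^(1/n) = n → ∞.
The root grows without bound, so R = 0 (convergence only at x = 0).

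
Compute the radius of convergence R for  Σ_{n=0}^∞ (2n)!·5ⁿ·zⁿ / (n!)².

R = 1/20

By the ratio test, |a_{n+1}/a_n| = (2n+1)·(2n+2)/(n+1)² · 5 → 20.
The series converges when 20 · |z| < 1, giving R = 1/20.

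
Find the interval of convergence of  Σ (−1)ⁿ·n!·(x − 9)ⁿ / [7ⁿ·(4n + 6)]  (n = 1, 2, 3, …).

The ratio of consecutive coefficients is (n+1) · 1/7 · (4n + 6)/(4(n+1) + 6) → ∞.
Since the ratio → ∞, the series diverges for every x ≠ 9, and R = 0.

{9}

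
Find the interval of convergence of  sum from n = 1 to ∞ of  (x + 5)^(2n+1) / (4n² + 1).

By the ratio test, |a_{n+1}/a_n| = (4n² + 1)/(4(n+1)² + 1) → 1.
Successive powers of (x + 5) differ by 2, so the series converges when |x + 5|² · 1 < 1, i.e. |x + 5| < √(1) = 1. So R = 1.
At x = -4: the terms are on the order of 1/n², so the series converges absolutely by comparison with the p-series (p = 2 > 1).
When x = -6, absolute convergence follows by limit comparison with Σ 1/n².

[-6, -4]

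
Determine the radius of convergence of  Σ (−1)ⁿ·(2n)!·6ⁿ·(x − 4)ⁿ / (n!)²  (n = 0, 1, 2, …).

R = 1/24

By the ratio test, |a_{n+1}/a_n| = (2n+1)·(2n+2)/(n+1)² · 6 → 24.
Convergence for |x − 4| · 24 < 1, i.e. |x − 4| < 1/24. So R = 1/24.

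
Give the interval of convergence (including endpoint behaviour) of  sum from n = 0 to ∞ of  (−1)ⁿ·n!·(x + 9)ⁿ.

{-9}

The ratio of consecutive coefficients is (n+1) → ∞.
The terms grow without bound for any (x + 9) ≠ 0, so R = 0 (convergence only at x = -9).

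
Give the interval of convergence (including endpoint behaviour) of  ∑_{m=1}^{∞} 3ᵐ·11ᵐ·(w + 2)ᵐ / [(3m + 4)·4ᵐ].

[-70/33, -62/33)

By the ratio test, |a_{m+1}/a_m| = [(3m + 4)/(3(m+1) + 4)] · 3·11/4 → 33/4.
The series converges when 33/4 · |w + 2| < 1, giving R = 4/33.
At w = -62/33: the terms behave like c/m; limit comparison with the harmonic series gives divergence.
At w = -70/33: an alternating series whose terms decrease to 0 in absolute value, so it converges by the Leibniz criterion.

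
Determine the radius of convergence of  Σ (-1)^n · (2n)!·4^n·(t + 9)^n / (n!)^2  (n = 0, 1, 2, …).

R = 1/16

By the ratio test, |a_{n+1}/a_n| = (2n+1)·(2n+2)/(n+1)² · 4 → 16.
Hence the series converges for |t + 9| < 1/(16) = 1/16, so the radius of convergence is 1/16.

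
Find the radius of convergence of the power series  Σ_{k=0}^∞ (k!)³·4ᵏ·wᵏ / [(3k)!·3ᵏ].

R = 81/4

Ratio test: |a_{k+1}/a_k| = (k+1)³/[(3k+1)·(3k+2)·(3k+3)] · 4/3 → 4/81 as k → ∞.
Hence the series converges for |w| < 1/(4/81) = 81/4, so the radius of convergence is 81/4.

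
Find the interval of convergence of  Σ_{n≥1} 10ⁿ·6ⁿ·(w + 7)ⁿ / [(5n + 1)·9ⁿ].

[-143/20, -137/20)

Ratio test: |a_{n+1}/a_n| = [(5n + 1)/(5(n+1) + 1)] · 10·6/9 → 20/3 as n → ∞.
Thus R = 1/(20/3) = 3/20.
Check w = -137/20: the terms are asymptotic to a nonzero constant times 1/n, so the series diverges by limit comparison with Σ 1/n.
Endpoint w = -143/20: the terms alternate in sign and decrease monotonically to 0 in absolute value (size ~ c/n), so the alternating series test gives convergence.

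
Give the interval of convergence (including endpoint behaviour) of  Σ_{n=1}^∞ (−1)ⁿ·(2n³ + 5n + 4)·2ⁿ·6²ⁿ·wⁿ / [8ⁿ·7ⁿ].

(-7/9, 7/9)

Ratio test: |a_{n+1}/a_n| = [(2(n+1)³ + 5(n+1) + 4)/(2n³ + 5n + 4)] · 2·36/(8·7) → 9/7 as n → ∞.
Convergence for |w| · 9/7 < 1, i.e. |w| < 7/9. So R = 7/9.
When w = 7/9, the n-th term does not approach 0; divergence by the term test.
Endpoint w = -7/9: the n-th term does not approach 0; divergence by the term test.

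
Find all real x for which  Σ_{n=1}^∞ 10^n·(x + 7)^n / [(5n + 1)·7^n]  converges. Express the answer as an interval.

By the ratio test, |a_{n+1}/a_n| = [(5n + 1)/(5(n+1) + 1)] · 10/7 → 10/7.
Hence the series converges for |x + 7| < 1/(10/7) = 7/10, so the radius of convergence is 7/10.
Endpoint x = -63/10: comparison with the harmonic series Σ 1/n shows the series diverges.
When x = -77/10, an alternating series whose terms decrease to 0 in absolute value, so it converges by the Leibniz criterion.

[-77/10, -63/10)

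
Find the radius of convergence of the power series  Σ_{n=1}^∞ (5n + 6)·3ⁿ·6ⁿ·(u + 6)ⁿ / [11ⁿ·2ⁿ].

R = 11/9

Apply the ratio test: |a_{n+1}| / |a_n| = [(5(n+1) + 6)/(5n + 6)] · 3·6/(11·2), which tends to 9/11 as n → ∞.
Hence the series converges for |u + 6| < 1/(9/11) = 11/9, so the radius of convergence is 11/9.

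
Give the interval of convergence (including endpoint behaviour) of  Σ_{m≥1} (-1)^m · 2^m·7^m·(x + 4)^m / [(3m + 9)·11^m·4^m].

(-50/7, -6/7]

Apply the ratio test: |a_{m+1}| / |a_m| = [(3m + 9)/(3(m+1) + 9)] · 2·7/(11·4), which tends to 7/22 as m → ∞.
Convergence for |x + 4| · 7/22 < 1, i.e. |x + 4| < 22/7. So R = 22/7.
Check x = -6/7: convergence follows from the alternating series test (terms decrease monotonically to 0).
Check x = -50/7: comparison with the harmonic series Σ 1/m shows the series diverges.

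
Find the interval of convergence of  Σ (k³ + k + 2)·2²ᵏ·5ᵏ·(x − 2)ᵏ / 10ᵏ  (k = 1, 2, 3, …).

Apply the ratio test: |a_{k+1}| / |a_k| = [((k+1)³ + (k+1) + 2)/(k³ + k + 2)] · 4·5/10, which tends to 2 as k → ∞.
Thus R = 1/(2) = 1/2.
Check x = 5/2: the terms do not tend to 0, so the series diverges.
At x = 3/2: the terms have absolute value of order k³, which does not tend to 0, so the series diverges by the divergence test.

(3/2, 5/2)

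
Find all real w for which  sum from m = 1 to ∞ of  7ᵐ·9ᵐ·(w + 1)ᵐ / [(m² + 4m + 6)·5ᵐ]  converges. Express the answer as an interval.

[-68/63, -58/63]

Apply the ratio test: |a_{m+1}| / |a_m| = [(m² + 4m + 6)/((m+1)² + 4(m+1) + 6)] · 7·9/5, which tends to 63/5 as m → ∞.
Hence the series converges for |w + 1| < 1/(63/5) = 5/63, so the radius of convergence is 5/63.
Check w = -58/63: the terms are on the order of 1/m², so the series converges absolutely by comparison with the p-series (p = 2 > 1).
When w = -68/63, the terms are on the order of 1/m², so the series converges absolutely by comparison with the p-series (p = 2 > 1).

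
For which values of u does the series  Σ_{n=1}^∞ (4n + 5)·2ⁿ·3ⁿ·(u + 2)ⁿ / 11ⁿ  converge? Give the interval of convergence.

By the ratio test, |a_{n+1}/a_n| = [(4(n+1) + 5)/(4n + 5)] · 2·3/11 → 6/11.
Hence the series converges for |u + 2| < 1/(6/11) = 11/6, so the radius of convergence is 11/6.
When u = -1/6, the terms do not tend to 0, so the series diverges.
Endpoint u = -23/6: the terms do not tend to 0, so the series diverges.

(-23/6, -1/6)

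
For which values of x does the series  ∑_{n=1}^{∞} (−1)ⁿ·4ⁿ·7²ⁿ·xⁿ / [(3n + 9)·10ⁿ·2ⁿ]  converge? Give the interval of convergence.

Ratio test: |a_{n+1}/a_n| = [(3n + 9)/(3(n+1) + 9)] · 4·49/(10·2) → 49/5 as n → ∞.
Thus R = 1/(49/5) = 5/49.
When x = 5/49, an alternating series whose terms decrease to 0 in absolute value, so it converges by the Leibniz criterion.
Check x = -5/49: comparison with the harmonic series Σ 1/n shows the series diverges.

(-5/49, 5/49]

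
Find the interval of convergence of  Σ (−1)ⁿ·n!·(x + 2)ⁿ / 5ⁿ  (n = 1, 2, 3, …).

{-2}

By the ratio test, |a_{n+1}/a_n| = (n+1) · 1/5 → ∞.
The terms grow without bound for any (x + 2) ≠ 0, so R = 0 (convergence only at x = -2).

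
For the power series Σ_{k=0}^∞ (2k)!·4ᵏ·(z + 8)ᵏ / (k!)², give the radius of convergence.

Apply the ratio test: |a_{k+1}| / |a_k| = (2k+1)·(2k+2)/(k+1)² · 4, which tends to 16 as k → ∞.
The series converges when 16 · |z + 8| < 1, giving R = 1/16.

R = 1/16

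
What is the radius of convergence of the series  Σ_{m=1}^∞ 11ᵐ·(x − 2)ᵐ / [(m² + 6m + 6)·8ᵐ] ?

R = 8/11

By the ratio test, |a_{m+1}/a_m| = [(m² + 6m + 6)/((m+1)² + 6(m+1) + 6)] · 11/8 → 11/8.
Convergence for |x − 2| · 11/8 < 1, i.e. |x − 2| < 8/11. So R = 8/11.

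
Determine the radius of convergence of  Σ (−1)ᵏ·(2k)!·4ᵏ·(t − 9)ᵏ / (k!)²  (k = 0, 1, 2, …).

Apply the ratio test: |a_{k+1}| / |a_k| = (2k+1)·(2k+2)/(k+1)² · 4, which tends to 16 as k → ∞.
The series converges when 16 · |t − 9| < 1, giving R = 1/16.

R = 1/16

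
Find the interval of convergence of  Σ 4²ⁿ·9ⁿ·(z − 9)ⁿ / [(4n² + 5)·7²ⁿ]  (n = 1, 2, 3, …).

Ratio test: |a_{n+1}/a_n| = [(4n² + 5)/(4(n+1)² + 5)] · 16·9/49 → 144/49 as n → ∞.
Convergence for |z − 9| · 144/49 < 1, i.e. |z − 9| < 49/144. So R = 49/144.
When z = 1345/144, absolute convergence follows by limit comparison with Σ 1/n².
When z = 1247/144, the terms are on the order of 1/n², so the series converges absolutely by comparison with the p-series (p = 2 > 1).

[1247/144, 1345/144]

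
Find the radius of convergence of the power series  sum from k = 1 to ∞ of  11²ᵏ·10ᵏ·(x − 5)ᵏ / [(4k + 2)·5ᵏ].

The ratio of consecutive coefficients is [(4k + 2)/(4(k+1) + 2)] · 121·10/5 → 242.
Thus R = 1/(242) = 1/242.

R = 1/242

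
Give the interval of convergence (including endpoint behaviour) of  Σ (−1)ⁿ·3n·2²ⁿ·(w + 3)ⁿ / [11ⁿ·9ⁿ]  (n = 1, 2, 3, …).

(-111/4, 87/4)

By the ratio test, |a_{n+1}/a_n| = [3(n+1)/3n] · 4/(11·9) → 4/99.
Hence the series converges for |w + 3| < 1/(4/99) = 99/4, so the radius of convergence is 99/4.
At w = 87/4: the n-th term does not approach 0; divergence by the term test.
At w = -111/4: the terms have absolute value of order n, which does not tend to 0, so the series diverges by the divergence test.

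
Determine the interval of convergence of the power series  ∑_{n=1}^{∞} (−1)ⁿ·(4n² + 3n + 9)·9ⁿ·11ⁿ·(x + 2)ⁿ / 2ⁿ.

(-200/99, -196/99)

Apply the ratio test: |a_{n+1}| / |a_n| = [(4(n+1)² + 3(n+1) + 9)/(4n² + 3n + 9)] · 9·11/2, which tends to 99/2 as n → ∞.
The series converges when 99/2 · |x + 2| < 1, giving R = 2/99.
Check x = -196/99: the terms have absolute value of order n², which does not tend to 0, so the series diverges by the divergence test.
At x = -200/99: the n-th term does not approach 0; divergence by the term test.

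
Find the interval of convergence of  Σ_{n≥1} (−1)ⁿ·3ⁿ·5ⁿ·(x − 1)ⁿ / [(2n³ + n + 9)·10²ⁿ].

[-17/3, 23/3]

Apply the ratio test: |a_{n+1}| / |a_n| = [(2n³ + n + 9)/(2(n+1)³ + (n+1) + 9)] · 3·5/100, which tends to 3/20 as n → ∞.
Hence the series converges for |x − 1| < 1/(3/20) = 20/3, so the radius of convergence is 20/3.
When x = 23/3, the series is dominated by a constant times Σ 1/n³, which converges (p = 3 > 1).
Endpoint x = -17/3: the series is dominated by a constant times Σ 1/n³, which converges (p = 3 > 1).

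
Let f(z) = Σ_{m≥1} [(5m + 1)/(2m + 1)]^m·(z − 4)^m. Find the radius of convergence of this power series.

By the Cauchy root test, |a_m|^(1/m) = (5m + 1)/(2m + 1) → 5/2.
Hence the series converges for |z − 4| < 1/(5/2) = 2/5, so the radius of convergence is 2/5.

R = 2/5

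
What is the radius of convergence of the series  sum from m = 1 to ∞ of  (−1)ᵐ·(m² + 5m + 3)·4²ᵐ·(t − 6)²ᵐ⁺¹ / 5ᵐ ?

R = √5/4

Apply the ratio test: |a_{m+1}| / |a_m| = [((m+1)² + 5(m+1) + 3)/(m² + 5m + 3)] · 16/5, which tends to 16/5 as m → ∞.
Writing y = (t − 6)², the series in y has radius 5/16, so |t − 6| < √(5/16) and R = √5/4.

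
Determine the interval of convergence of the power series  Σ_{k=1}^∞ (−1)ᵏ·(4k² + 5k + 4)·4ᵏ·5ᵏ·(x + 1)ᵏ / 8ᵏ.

The ratio of consecutive coefficients is [(4(k+1)² + 5(k+1) + 4)/(4k² + 5k + 4)] · 4·5/8 → 5/2.
Convergence for |x + 1| · 5/2 < 1, i.e. |x + 1| < 2/5. So R = 2/5.
When x = -3/5, the terms do not tend to 0, so the series diverges.
When x = -7/5, the k-th term does not approach 0; divergence by the term test.

(-7/5, -3/5)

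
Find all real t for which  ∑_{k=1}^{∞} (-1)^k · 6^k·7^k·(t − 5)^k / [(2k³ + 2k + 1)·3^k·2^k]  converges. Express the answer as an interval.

[34/7, 36/7]

The ratio of consecutive coefficients is [(2k³ + 2k + 1)/(2(k+1)³ + 2(k+1) + 1)] · 6·7/(3·2) → 7.
Thus R = 1/(7) = 1/7.
When t = 36/7, the terms are on the order of 1/k³, so the series converges absolutely by comparison with the p-series (p = 3 > 1).
Check t = 34/7: absolute convergence follows by limit comparison with Σ 1/k³.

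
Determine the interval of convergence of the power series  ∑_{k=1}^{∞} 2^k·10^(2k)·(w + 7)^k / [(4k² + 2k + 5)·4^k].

[-351/50, -349/50]

Apply the ratio test: |a_{k+1}| / |a_k| = [(4k² + 2k + 5)/(4(k+1)² + 2(k+1) + 5)] · 2·100/4, which tends to 50 as k → ∞.
Thus R = 1/(50) = 1/50.
When w = -349/50, absolute convergence follows by limit comparison with Σ 1/k².
Endpoint w = -351/50: absolute convergence follows by limit comparison with Σ 1/k².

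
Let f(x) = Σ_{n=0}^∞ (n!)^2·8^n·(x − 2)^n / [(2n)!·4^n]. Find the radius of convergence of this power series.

R = 2

Apply the ratio test: |a_{n+1}| / |a_n| = (n+1)²/[(2n+1)·(2n+2)] · 8/4, which tends to 1/2 as n → ∞.
Hence the series converges for |x − 2| < 1/(1/2) = 2, so the radius of convergence is 2.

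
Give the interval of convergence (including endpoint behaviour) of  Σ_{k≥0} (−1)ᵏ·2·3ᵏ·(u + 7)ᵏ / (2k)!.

Apply the ratio test: |a_{k+1}| / |a_k| = 2/2 · 3 · 1/[(2k+1)·(2k+2)], which tends to 0 as k → ∞.
Since the limit is 0 < 1 for every u, the series converges on all of ℝ and R = ∞.

(−∞, ∞)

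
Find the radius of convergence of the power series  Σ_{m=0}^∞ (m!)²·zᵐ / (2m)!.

The ratio of consecutive coefficients is (m+1)²/[(2m+1)·(2m+2)] → 1/4.
Thus R = 1/(1/4) = 4.

R = 4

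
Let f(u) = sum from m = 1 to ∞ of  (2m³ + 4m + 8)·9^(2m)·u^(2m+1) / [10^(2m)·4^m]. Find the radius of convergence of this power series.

Apply the ratio test: |a_{m+1}| / |a_m| = [(2(m+1)³ + 4(m+1) + 8)/(2m³ + 4m + 8)] · 81/(100·4), which tends to 81/400 as m → ∞.
Since the exponent of u increases by 2 each term, convergence requires |u|² < 400/81, hence R = 20/9.

R = 20/9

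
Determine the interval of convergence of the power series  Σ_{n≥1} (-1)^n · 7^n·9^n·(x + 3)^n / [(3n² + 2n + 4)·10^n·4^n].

Ratio test: |a_{n+1}/a_n| = [(3n² + 2n + 4)/(3(n+1)² + 2(n+1) + 4)] · 7·9/(10·4) → 63/40 as n → ∞.
Hence the series converges for |x + 3| < 1/(63/40) = 40/63, so the radius of convergence is 40/63.
At x = -149/63: the terms are on the order of 1/n², so the series converges absolutely by comparison with the p-series (p = 2 > 1).
Check x = -229/63: absolute convergence follows by limit comparison with Σ 1/n².

[-229/63, -149/63]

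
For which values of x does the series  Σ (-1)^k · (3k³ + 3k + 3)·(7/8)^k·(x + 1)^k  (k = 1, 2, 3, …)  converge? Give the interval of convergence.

Ratio test: |a_{k+1}/a_k| = [(3(k+1)³ + 3(k+1) + 3)/(3k³ + 3k + 3)] · 7/8 → 7/8 as k → ∞.
Convergence for |x + 1| · 7/8 < 1, i.e. |x + 1| < 8/7. So R = 8/7.
At x = 1/7: the k-th term does not approach 0; divergence by the term test.
When x = -15/7, the terms do not tend to 0, so the series diverges.

(-15/7, 1/7)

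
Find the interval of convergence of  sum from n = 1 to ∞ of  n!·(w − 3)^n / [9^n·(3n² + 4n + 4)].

The ratio of consecutive coefficients is (n+1) · 1/9 · (3n² + 4n + 4)/(3(n+1)² + 4(n+1) + 4) → ∞.
The terms grow without bound for any (w − 3) ≠ 0, so R = 0 (convergence only at w = 3).

{3}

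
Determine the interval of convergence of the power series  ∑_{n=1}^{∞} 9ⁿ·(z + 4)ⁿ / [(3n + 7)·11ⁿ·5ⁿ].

Apply the ratio test: |a_{n+1}| / |a_n| = [(3n + 7)/(3(n+1) + 7)] · 9/(11·5), which tends to 9/55 as n → ∞.
Convergence for |z + 4| · 9/55 < 1, i.e. |z + 4| < 55/9. So R = 55/9.
At z = 19/9: comparison with the harmonic series Σ 1/n shows the series diverges.
When z = -91/9, an alternating series whose terms decrease to 0 in absolute value, so it converges by the Leibniz criterion.

[-91/9, 19/9)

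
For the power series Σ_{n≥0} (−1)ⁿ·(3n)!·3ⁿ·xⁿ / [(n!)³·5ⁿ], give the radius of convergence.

R = 5/81

Ratio test: |a_{n+1}/a_n| = (3n+1)·(3n+2)·(3n+3)/(n+1)³ · 3/5 → 81/5 as n → ∞.
The series converges when 81/5 · |x| < 1, giving R = 5/81.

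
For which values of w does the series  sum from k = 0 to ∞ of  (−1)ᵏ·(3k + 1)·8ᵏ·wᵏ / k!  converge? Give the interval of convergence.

The ratio of consecutive coefficients is (3(k+1) + 1)/(3k + 1) · 8 · 1/(k+1) → 0.
The ratio tends to 0 regardless of w, hence R = ∞.

(−∞, ∞)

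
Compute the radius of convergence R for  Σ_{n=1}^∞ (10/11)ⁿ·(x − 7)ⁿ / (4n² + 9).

Ratio test: |a_{n+1}/a_n| = [(4n² + 9)/(4(n+1)² + 9)] · 10/11 → 10/11 as n → ∞.
The series converges when 10/11 · |x − 7| < 1, giving R = 11/10.

R = 11/10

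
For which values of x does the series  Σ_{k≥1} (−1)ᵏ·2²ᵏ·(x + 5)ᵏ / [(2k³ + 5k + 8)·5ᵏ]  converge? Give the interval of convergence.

[-25/4, -15/4]

Apply the ratio test: |a_{k+1}| / |a_k| = [(2k³ + 5k + 8)/(2(k+1)³ + 5(k+1) + 8)] · 4/5, which tends to 4/5 as k → ∞.
Thus R = 1/(4/5) = 5/4.
Endpoint x = -15/4: the series is dominated by a constant times Σ 1/k³, which converges (p = 3 > 1).
When x = -25/4, absolute convergence follows by limit comparison with Σ 1/k³.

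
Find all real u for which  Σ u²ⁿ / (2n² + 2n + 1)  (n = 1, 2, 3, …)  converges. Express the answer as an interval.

The ratio of consecutive coefficients is (2n² + 2n + 1)/(2(n+1)² + 2(n+1) + 1) → 1.
Writing y = u², the series in y has radius 1, so |u| < √(1) = 1 and R = 1.
Endpoint u = 1: absolute convergence follows by limit comparison with Σ 1/n².
At u = -1: the series is dominated by a constant times Σ 1/n², which converges (p = 2 > 1).

[-1, 1]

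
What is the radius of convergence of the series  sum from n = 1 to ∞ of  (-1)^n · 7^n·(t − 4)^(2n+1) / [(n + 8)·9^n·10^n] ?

The ratio of consecutive coefficients is [(n + 8)/((n+1) + 8)] · 7/(9·10) → 7/90.
Since the exponent of (t − 4) increases by 2 each term, convergence requires |t − 4|² < 90/7, hence R = 3√70/7.

R = 3√70/7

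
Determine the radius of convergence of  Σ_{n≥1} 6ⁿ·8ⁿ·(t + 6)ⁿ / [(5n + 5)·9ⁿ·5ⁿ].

R = 15/16

The ratio of consecutive coefficients is [(5n + 5)/(5(n+1) + 5)] · 6·8/(9·5) → 16/15.
Thus R = 1/(16/15) = 15/16.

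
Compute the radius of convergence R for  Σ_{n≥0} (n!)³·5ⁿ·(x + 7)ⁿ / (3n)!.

R = 27/5

Ratio test: |a_{n+1}/a_n| = (n+1)³/[(3n+1)·(3n+2)·(3n+3)] · 5 → 5/27 as n → ∞.
Thus R = 1/(5/27) = 27/5.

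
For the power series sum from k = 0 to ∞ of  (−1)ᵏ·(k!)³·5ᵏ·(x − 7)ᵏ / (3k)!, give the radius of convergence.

The ratio of consecutive coefficients is (k+1)³/[(3k+1)·(3k+2)·(3k+3)] · 5 → 5/27.
Thus R = 1/(5/27) = 27/5.

R = 27/5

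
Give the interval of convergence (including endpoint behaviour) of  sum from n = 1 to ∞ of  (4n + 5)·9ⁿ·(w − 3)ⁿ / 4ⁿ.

(23/9, 31/9)

The ratio of consecutive coefficients is [(4(n+1) + 5)/(4n + 5)] · 9/4 → 9/4.
Hence the series converges for |w − 3| < 1/(9/4) = 4/9, so the radius of convergence is 4/9.
Endpoint w = 31/9: the n-th term does not approach 0; divergence by the term test.
When w = 23/9, the terms have absolute value of order n, which does not tend to 0, so the series diverges by the divergence test.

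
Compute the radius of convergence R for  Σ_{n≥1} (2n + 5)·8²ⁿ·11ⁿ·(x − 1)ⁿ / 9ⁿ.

R = 9/704

By the ratio test, |a_{n+1}/a_n| = [(2(n+1) + 5)/(2n + 5)] · 64·11/9 → 704/9.
Hence the series converges for |x − 1| < 1/(704/9) = 9/704, so the radius of convergence is 9/704.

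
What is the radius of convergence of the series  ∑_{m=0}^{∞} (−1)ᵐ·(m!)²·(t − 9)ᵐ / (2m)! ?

R = 4

Ratio test: |a_{m+1}/a_m| = (m+1)²/[(2m+1)·(2m+2)] → 1/4 as m → ∞.
Hence the series converges for |t − 9| < 1/(1/4) = 4, so the radius of convergence is 4.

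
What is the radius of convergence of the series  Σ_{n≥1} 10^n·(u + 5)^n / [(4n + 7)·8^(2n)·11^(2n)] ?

R = 3872/5

Ratio test: |a_{n+1}/a_n| = [(4n + 7)/(4(n+1) + 7)] · 10/(64·121) → 5/3872 as n → ∞.
Convergence for |u + 5| · 5/3872 < 1, i.e. |u + 5| < 3872/5. So R = 3872/5.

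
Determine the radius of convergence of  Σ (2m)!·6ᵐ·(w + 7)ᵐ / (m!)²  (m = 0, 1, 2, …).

Ratio test: |a_{m+1}/a_m| = (2m+1)·(2m+2)/(m+1)² · 6 → 24 as m → ∞.
Hence the series converges for |w + 7| < 1/(24) = 1/24, so the radius of convergence is 1/24.

R = 1/24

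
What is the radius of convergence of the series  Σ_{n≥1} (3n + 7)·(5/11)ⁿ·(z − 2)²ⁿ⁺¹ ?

Apply the ratio test: |a_{n+1}| / |a_n| = [(3(n+1) + 7)/(3n + 7)] · 5/11, which tends to 5/11 as n → ∞.
Successive powers of (z − 2) differ by 2, so the series converges when |z − 2|² · 5/11 < 1, i.e. |z − 2| < √(11/5). So R = √55/5.

R = √55/5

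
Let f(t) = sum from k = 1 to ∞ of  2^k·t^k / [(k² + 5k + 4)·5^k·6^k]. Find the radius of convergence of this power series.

Ratio test: |a_{k+1}/a_k| = [(k² + 5k + 4)/((k+1)² + 5(k+1) + 4)] · 2/(5·6) → 1/15 as k → ∞.
Thus R = 1/(1/15) = 15.

R = 15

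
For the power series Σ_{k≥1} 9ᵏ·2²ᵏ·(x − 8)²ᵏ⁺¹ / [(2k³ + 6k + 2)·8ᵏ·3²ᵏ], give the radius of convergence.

R = √2

Ratio test: |a_{k+1}/a_k| = [(2k³ + 6k + 2)/(2(k+1)³ + 6(k+1) + 2)] · 9·4/(8·9) → 1/2 as k → ∞.
Since the exponent of (x − 8) increases by 2 each term, convergence requires |x − 8|² < 2, hence R = √2.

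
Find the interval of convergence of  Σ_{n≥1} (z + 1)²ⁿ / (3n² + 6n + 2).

Ratio test: |a_{n+1}/a_n| = (3n² + 6n + 2)/(3(n+1)² + 6(n+1) + 2) → 1 as n → ∞.
Since the exponent of (z + 1) increases by 2 each term, convergence requires |z + 1|² < 1, hence R = 1.
Check z = 0: absolute convergence follows by limit comparison with Σ 1/n².
Endpoint z = -2: absolute convergence follows by limit comparison with Σ 1/n².

[-2, 0]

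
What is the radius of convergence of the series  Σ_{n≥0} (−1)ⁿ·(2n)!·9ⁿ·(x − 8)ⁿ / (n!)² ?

Apply the ratio test: |a_{n+1}| / |a_n| = (2n+1)·(2n+2)/(n+1)² · 9, which tends to 36 as n → ∞.
Hence the series converges for |x − 8| < 1/(36) = 1/36, so the radius of convergence is 1/36.

R = 1/36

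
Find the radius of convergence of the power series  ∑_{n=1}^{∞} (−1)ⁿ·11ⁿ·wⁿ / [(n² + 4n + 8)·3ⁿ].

Ratio test: |a_{n+1}/a_n| = [(n² + 4n + 8)/((n+1)² + 4(n+1) + 8)] · 11/3 → 11/3 as n → ∞.
Thus R = 1/(11/3) = 3/11.

R = 3/11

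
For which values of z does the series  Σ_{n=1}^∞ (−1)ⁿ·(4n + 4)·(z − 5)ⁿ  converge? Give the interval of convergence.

Ratio test: |a_{n+1}/a_n| = (4(n+1) + 4)/(4n + 4) → 1 as n → ∞.
Convergence for |z − 5| < 1, so R = 1.
At z = 6: the terms do not tend to 0, so the series diverges.
Check z = 4: the terms do not tend to 0, so the series diverges.

(4, 6)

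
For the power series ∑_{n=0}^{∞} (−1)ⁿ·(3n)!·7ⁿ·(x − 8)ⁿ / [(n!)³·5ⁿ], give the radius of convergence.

Apply the ratio test: |a_{n+1}| / |a_n| = (3n+1)·(3n+2)·(3n+3)/(n+1)³ · 7/5, which tends to 189/5 as n → ∞.
Hence the series converges for |x − 8| < 1/(189/5) = 5/189, so the radius of convergence is 5/189.

R = 5/189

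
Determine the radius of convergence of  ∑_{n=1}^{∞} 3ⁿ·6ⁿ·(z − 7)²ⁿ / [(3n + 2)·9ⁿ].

Apply the ratio test: |a_{n+1}| / |a_n| = [(3n + 2)/(3(n+1) + 2)] · 3·6/9, which tends to 2 as n → ∞.
Since the exponent of (z − 7) increases by 2 each term, convergence requires |z − 7|² < 1/2, hence R = √2/2.

R = √2/2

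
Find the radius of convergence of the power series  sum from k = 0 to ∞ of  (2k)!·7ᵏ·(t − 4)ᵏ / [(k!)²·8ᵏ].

R = 2/7

Apply the ratio test: |a_{k+1}| / |a_k| = (2k+1)·(2k+2)/(k+1)² · 7/8, which tends to 7/2 as k → ∞.
Convergence for |t − 4| · 7/2 < 1, i.e. |t − 4| < 2/7. So R = 2/7.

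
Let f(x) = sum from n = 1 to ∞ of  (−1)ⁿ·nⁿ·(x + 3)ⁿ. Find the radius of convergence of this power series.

R = 0

Root test: |a_n|^(1/n) = n → ∞.
The root grows without bound, so R = 0 (convergence only at x = -3).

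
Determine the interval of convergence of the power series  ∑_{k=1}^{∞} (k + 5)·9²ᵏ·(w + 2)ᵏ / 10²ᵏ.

(-262/81, -62/81)

The ratio of consecutive coefficients is [((k+1) + 5)/(k + 5)] · 81/100 → 81/100.
The series converges when 81/100 · |w + 2| < 1, giving R = 100/81.
Check w = -62/81: the terms do not tend to 0, so the series diverges.
When w = -262/81, the terms have absolute value of order k, which does not tend to 0, so the series diverges by the divergence test.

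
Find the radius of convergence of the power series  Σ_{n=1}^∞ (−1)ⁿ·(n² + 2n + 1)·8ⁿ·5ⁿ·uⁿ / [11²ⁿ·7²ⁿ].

Apply the ratio test: |a_{n+1}| / |a_n| = [((n+1)² + 2(n+1) + 1)/(n² + 2n + 1)] · 8·5/(121·49), which tends to 40/5929 as n → ∞.
Thus R = 1/(40/5929) = 5929/40.

R = 5929/40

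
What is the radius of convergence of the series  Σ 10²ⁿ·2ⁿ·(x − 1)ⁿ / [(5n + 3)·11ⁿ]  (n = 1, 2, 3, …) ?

By the ratio test, |a_{n+1}/a_n| = [(5n + 3)/(5(n+1) + 3)] · 100·2/11 → 200/11.
Thus R = 1/(200/11) = 11/200.

R = 11/200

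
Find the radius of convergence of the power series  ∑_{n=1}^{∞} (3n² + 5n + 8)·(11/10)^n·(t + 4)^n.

R = 10/11

By the ratio test, |a_{n+1}/a_n| = [(3(n+1)² + 5(n+1) + 8)/(3n² + 5n + 8)] · 11/10 → 11/10.
Thus R = 1/(11/10) = 10/11.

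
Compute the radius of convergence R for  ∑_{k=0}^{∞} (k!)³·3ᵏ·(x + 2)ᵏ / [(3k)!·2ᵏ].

Ratio test: |a_{k+1}/a_k| = (k+1)³/[(3k+1)·(3k+2)·(3k+3)] · 3/2 → 1/18 as k → ∞.
Convergence for |x + 2| · 1/18 < 1, i.e. |x + 2| < 18. So R = 18.

R = 18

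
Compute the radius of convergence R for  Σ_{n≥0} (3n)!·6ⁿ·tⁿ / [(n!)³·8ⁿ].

The ratio of consecutive coefficients is (3n+1)·(3n+2)·(3n+3)/(n+1)³ · 6/8 → 81/4.
Convergence for |t| · 81/4 < 1, i.e. |t| < 4/81. So R = 4/81.

R = 4/81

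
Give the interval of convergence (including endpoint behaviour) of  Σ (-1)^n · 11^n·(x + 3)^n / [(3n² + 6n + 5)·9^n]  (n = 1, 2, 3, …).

Apply the ratio test: |a_{n+1}| / |a_n| = [(3n² + 6n + 5)/(3(n+1)² + 6(n+1) + 5)] · 11/9, which tends to 11/9 as n → ∞.
Hence the series converges for |x + 3| < 1/(11/9) = 9/11, so the radius of convergence is 9/11.
Check x = -24/11: the terms are on the order of 1/n², so the series converges absolutely by comparison with the p-series (p = 2 > 1).
When x = -42/11, absolute convergence follows by limit comparison with Σ 1/n².

[-42/11, -24/11]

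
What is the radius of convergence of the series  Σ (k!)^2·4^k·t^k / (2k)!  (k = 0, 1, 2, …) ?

R = 1

By the ratio test, |a_{k+1}/a_k| = (k+1)²/[(2k+1)·(2k+2)] · 4 → 1.
So the series converges when |t| < 1 and diverges when |t| > 1; R = 1.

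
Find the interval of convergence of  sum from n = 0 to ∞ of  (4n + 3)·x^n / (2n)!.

The ratio of consecutive coefficients is (4(n+1) + 3)/(4n + 3) · 1/[(2n+1)·(2n+2)] → 0.
The limit is 0, so the series converges for all x; R = ∞.

(−∞, ∞)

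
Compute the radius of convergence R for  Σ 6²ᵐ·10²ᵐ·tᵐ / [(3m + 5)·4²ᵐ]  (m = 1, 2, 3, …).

Apply the ratio test: |a_{m+1}| / |a_m| = [(3m + 5)/(3(m+1) + 5)] · 36·100/16, which tends to 225 as m → ∞.
Hence the series converges for |t| < 1/(225) = 1/225, so the radius of convergence is 1/225.

R = 1/225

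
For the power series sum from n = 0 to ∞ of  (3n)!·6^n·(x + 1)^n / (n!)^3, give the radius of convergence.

Apply the ratio test: |a_{n+1}| / |a_n| = (3n+1)·(3n+2)·(3n+3)/(n+1)³ · 6, which tends to 162 as n → ∞.
Convergence for |x + 1| · 162 < 1, i.e. |x + 1| < 1/162. So R = 1/162.

R = 1/162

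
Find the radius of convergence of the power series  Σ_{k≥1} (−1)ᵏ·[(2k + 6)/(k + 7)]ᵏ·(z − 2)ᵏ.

Root test: |a_k|^(1/k) = (2k + 6)/(k + 7) → 2.
The series converges when 2 · |z − 2| < 1, giving R = 1/2.

R = 1/2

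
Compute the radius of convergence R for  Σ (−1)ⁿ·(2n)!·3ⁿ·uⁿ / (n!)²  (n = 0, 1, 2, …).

R = 1/12

Ratio test: |a_{n+1}/a_n| = (2n+1)·(2n+2)/(n+1)² · 3 → 12 as n → ∞.
Thus R = 1/(12) = 1/12.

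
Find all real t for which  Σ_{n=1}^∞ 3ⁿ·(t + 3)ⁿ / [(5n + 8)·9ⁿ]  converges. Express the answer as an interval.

[-6, 0)

Ratio test: |a_{n+1}/a_n| = [(5n + 8)/(5(n+1) + 8)] · 3/9 → 1/3 as n → ∞.
Convergence for |t + 3| · 1/3 < 1, i.e. |t + 3| < 3. So R = 3.
When t = 0, the terms behave like c/n; limit comparison with the harmonic series gives divergence.
When t = -6, the terms alternate in sign and decrease monotonically to 0 in absolute value (size ~ c/n), so the alternating series test gives convergence.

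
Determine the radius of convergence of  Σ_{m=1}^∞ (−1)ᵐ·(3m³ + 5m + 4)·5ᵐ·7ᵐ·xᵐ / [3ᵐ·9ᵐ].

Apply the ratio test: |a_{m+1}| / |a_m| = [(3(m+1)³ + 5(m+1) + 4)/(3m³ + 5m + 4)] · 5·7/(3·9), which tends to 35/27 as m → ∞.
Hence the series converges for |x| < 1/(35/27) = 27/35, so the radius of convergence is 27/35.

R = 27/35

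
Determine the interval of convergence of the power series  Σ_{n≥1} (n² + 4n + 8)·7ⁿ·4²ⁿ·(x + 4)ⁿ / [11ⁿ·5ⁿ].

Ratio test: |a_{n+1}/a_n| = [((n+1)² + 4(n+1) + 8)/(n² + 4n + 8)] · 7·16/(11·5) → 112/55 as n → ∞.
The series converges when 112/55 · |x + 4| < 1, giving R = 55/112.
At x = -393/112: the terms have absolute value of order n², which does not tend to 0, so the series diverges by the divergence test.
Endpoint x = -503/112: the n-th term does not approach 0; divergence by the term test.

(-503/112, -393/112)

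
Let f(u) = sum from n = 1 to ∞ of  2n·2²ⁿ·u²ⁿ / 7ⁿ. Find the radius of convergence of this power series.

R = √7/2

The ratio of consecutive coefficients is [2(n+1)/2n] · 4/7 → 4/7.
Since the exponent of u increases by 2 each term, convergence requires |u|² < 7/4, hence R = √7/2.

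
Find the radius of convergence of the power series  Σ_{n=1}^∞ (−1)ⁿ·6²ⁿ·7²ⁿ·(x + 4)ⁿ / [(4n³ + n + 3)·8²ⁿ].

Apply the ratio test: |a_{n+1}| / |a_n| = [(4n³ + n + 3)/(4(n+1)³ + (n+1) + 3)] · 36·49/64, which tends to 441/16 as n → ∞.
Thus R = 1/(441/16) = 16/441.

R = 16/441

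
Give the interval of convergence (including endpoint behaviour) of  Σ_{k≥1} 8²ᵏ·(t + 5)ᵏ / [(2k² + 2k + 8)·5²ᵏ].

The ratio of consecutive coefficients is [(2k² + 2k + 8)/(2(k+1)² + 2(k+1) + 8)] · 64/25 → 64/25.
Convergence for |t + 5| · 64/25 < 1, i.e. |t + 5| < 25/64. So R = 25/64.
Check t = -295/64: the terms are on the order of 1/k², so the series converges absolutely by comparison with the p-series (p = 2 > 1).
At t = -345/64: the series is dominated by a constant times Σ 1/k², which converges (p = 2 > 1).

[-345/64, -295/64]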